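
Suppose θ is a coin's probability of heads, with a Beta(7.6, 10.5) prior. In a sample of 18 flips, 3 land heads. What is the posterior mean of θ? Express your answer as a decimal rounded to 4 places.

The binomial likelihood is conjugate to the Beta prior: with 3 successes and 15 failures, the posterior is Beta(7.6+3, 10.5+15) = Beta(10.6, 25.5).
E[θ | data] = 10.6/(10.6+25.5) = 0.2936.

Posterior mean ≈ 0.2936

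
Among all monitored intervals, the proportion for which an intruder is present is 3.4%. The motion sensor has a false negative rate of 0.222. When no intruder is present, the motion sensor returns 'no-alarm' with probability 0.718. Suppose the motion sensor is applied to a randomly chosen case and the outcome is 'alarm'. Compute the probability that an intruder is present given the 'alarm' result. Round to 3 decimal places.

P(H | E) ≈ 0.089

Write H for 'an intruder is present'. Prior odds H:¬H = 0.034/0.966 = 0.035197. For the 'alarm' outcome, the likelihood ratio is 0.778/0.282 = 2.7589.
Posterior odds = 0.035197 × 2.7589 = 0.097103, so P(H|E) = 0.097103/(1+0.097103) = 0.089.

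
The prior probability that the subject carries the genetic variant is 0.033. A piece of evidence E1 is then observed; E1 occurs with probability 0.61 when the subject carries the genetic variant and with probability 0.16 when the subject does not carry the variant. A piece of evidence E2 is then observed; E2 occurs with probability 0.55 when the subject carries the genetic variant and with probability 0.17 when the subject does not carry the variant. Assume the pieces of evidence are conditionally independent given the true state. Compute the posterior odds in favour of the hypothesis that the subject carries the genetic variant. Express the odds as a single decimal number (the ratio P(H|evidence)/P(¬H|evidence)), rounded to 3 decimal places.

Prior odds = 0.033/(1−0.033) = 0.034126.
Likelihood ratio for E1 = 0.61/0.16 = 3.8125.
Likelihood ratio for E2 = 0.55/0.17 = 3.2353.
Posterior odds = prior odds × LR₁ × LR₂ = 0.42093.

Posterior odds ≈ 0.421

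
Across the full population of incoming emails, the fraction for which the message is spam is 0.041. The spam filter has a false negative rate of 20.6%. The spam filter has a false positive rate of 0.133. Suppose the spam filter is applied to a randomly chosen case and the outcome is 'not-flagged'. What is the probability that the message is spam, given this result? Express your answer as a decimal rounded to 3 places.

P(H | E) ≈ 0.010

Let H be the event that the message is spam. P(H) = 0.041, so P(¬H) = 0.959. With E the 'not-flagged' result, P(E|H) = 0.206 and P(E|¬H) = 0.867.
P(E) = 0.206·0.041 + 0.867·0.959 = 0.0084460 + 0.83145 = 0.83990.
By Bayes' theorem, P(H|E) = 0.0084460 / 0.83990 = 0.010.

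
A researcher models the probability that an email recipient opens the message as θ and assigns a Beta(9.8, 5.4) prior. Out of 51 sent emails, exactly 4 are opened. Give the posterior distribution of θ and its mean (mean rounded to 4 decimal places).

Observing 4 successes and 47 failures updates Beta(9.8, 5.4) by adding the success and failure counts to the two shape parameters: α = 9.8+4 = 13.8, β = 5.4+47 = 52.4.
E[θ | data] = 13.8/(13.8+52.4) = 0.2085.

Posterior: Beta(13.8, 52.4); mean ≈ 0.2085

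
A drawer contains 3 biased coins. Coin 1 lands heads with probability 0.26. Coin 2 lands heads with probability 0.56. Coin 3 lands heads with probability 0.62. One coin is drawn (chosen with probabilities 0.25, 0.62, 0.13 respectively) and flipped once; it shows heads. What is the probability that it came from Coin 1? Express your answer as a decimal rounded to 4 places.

Posterior probability ≈ 0.1319

P(heads|C1) = 0.26; P(heads|C2) = 0.56; P(heads|C3) = 0.62.
Prior × likelihood for each source: 0.25·0.26=0.06500, 0.62·0.56=0.3472, 0.13·0.62=0.08060. Summing gives P(heads) = 0.49280.
P(Coin 1 | heads) = 0.06500 / 0.49280 = 0.1319.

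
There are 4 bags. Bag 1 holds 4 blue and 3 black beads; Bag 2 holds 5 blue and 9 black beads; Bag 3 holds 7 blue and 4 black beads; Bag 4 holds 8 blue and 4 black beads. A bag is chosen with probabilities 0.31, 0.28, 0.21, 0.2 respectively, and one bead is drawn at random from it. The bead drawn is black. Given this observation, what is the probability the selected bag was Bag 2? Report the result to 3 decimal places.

Posterior probability ≈ 0.395

Tabulate prior·likelihood by source: [1] prior 0.31, lik 0.4286, product 0.1329; [2] prior 0.28, lik 0.6429, product 0.1800; [3] prior 0.21, lik 0.3636, product 0.07636; [4] prior 0.2, lik 0.3333, product 0.06667.
Normalizing constant = 0.45589; the posterior for Bag 2 is its product over the sum, 0.1800/0.45589 = 0.395.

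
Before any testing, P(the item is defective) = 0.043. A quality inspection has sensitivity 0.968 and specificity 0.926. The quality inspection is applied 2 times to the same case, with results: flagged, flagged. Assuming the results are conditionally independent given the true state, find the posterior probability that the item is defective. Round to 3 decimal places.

Let H be the event that the item is defective; start with P(H) = 0.043. P('flagged'|H) = 0.968, P('flagged'|¬H) = 0.074.
Update on result 1 ('flagged'): P(H) ← 0.968·0.0430 / (0.968·0.0430 + 0.074·0.9570) = 0.041624/0.11244 = 0.3702.
Update on result 2 ('flagged'): P(H) ← 0.968·0.3702 / (0.968·0.3702 + 0.074·0.6298) = 0.35834/0.40494 = 0.8849.

Posterior P(H) ≈ 0.885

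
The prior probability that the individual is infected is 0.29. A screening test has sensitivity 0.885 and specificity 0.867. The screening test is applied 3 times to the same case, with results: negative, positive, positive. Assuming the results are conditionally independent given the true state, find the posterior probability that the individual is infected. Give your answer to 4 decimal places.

With H the event that the individual is infected, the joint likelihood of the observed sequence is P(data|H) = 0.115·0.885·0.885 = 0.090071 and P(data|¬H) = 0.867·0.133·0.133 = 0.015336.
Bayes: P(H|data) = 0.29·0.090071 / (0.29·0.090071 + 0.71·0.015336) = 0.026121/0.037009 = 0.7058.

Posterior P(H) ≈ 0.7058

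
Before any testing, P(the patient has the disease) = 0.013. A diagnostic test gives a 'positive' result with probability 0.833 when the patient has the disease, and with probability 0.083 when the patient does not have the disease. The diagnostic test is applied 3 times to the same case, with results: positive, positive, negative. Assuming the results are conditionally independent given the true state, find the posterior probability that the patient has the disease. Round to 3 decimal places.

With H the event that the patient has the disease, the joint likelihood of the observed sequence is P(data|H) = 0.833·0.833·0.167 = 0.11588 and P(data|¬H) = 0.083·0.083·0.917 = 0.0063172.
Bayes: P(H|data) = 0.013·0.11588 / (0.013·0.11588 + 0.987·0.0063172) = 0.0015064/0.0077415 = 0.1946.

Posterior P(H) ≈ 0.195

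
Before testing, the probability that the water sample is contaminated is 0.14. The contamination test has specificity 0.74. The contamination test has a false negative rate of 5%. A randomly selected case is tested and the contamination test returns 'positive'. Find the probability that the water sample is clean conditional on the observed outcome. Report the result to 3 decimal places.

Write H for 'the water sample is contaminated'. Prior odds H:¬H = 0.14/0.86 = 0.16279. For the 'positive' outcome, the likelihood ratio is 0.95/0.26 = 3.6538.
Posterior odds = 0.16279 × 3.6538 = 0.59481, so P(H|E) = 0.59481/(1+0.59481) = 0.373. Then P(¬H|E) = 1 − 0.373 = 0.627.

P(¬H | E) ≈ 0.627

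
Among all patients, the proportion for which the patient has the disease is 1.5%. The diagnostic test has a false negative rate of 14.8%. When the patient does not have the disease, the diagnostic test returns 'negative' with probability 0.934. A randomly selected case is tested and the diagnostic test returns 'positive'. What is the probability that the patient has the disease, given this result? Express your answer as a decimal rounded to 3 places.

P(H | E) ≈ 0.164

Write H for 'the patient has the disease'. Prior odds H:¬H = 0.015/0.985 = 0.015228. For the 'positive' outcome, the likelihood ratio is 0.852/0.066 = 12.909.
Posterior odds = 0.015228 × 12.909 = 0.19659, so P(H|E) = 0.19659/(1+0.19659) = 0.164.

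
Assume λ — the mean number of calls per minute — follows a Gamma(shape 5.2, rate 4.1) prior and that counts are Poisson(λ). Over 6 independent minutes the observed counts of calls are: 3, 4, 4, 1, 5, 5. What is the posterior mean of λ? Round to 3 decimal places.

Total count ∑xᵢ = 22 over n = 6 minutes.
Gamma is conjugate to the Poisson likelihood: posterior is Gamma(shape = 5.2+22 = 27.2, rate = 4.1+6 = 10.1).
E[λ | data] = 27.2/10.1 = 2.693.

Posterior mean ≈ 2.693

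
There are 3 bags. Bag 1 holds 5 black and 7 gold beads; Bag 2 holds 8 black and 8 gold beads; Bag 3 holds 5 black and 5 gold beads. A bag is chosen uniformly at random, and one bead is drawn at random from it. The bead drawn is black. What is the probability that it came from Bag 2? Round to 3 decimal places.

P(black|Bag 1) = 0.4167; P(black|Bag 2) = 0.5; P(black|Bag 3) = 0.5.
Prior × likelihood for each source: 0.333333·0.4167=0.1389, 0.333333·0.5=0.1667, 0.333333·0.5=0.1667. Summing gives P(black) = 0.47222.
P(Bag 2 | black) = 0.1667 / 0.47222 = 0.353.

Posterior probability ≈ 0.353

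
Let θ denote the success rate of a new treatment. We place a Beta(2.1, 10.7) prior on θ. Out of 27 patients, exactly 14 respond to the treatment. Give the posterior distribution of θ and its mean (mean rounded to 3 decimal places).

Observing 14 successes and 13 failures updates Beta(2.1, 10.7) by adding the success and failure counts to the two shape parameters: α = 2.1+14 = 16.1, β = 10.7+13 = 23.7.
Posterior mean = α/(α+β) = 16.1/39.8 = 0.405.

Posterior: Beta(16.1, 23.7); mean ≈ 0.405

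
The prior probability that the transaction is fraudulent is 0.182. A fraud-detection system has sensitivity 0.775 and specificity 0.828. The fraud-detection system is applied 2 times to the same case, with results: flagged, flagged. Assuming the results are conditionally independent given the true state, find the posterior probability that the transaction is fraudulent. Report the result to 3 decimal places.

With H the event that the transaction is fraudulent, the joint likelihood of the observed sequence is P(data|H) = 0.775·0.775 = 0.60063 and P(data|¬H) = 0.172·0.172 = 0.029584.
Bayes: P(H|data) = 0.182·0.60063 / (0.182·0.60063 + 0.818·0.029584) = 0.10931/0.13351 = 0.8187.

Posterior P(H) ≈ 0.819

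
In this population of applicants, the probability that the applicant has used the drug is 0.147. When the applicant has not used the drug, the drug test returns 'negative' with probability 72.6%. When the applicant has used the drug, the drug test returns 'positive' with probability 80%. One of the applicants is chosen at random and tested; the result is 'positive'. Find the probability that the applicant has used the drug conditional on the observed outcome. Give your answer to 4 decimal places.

P(H | E) ≈ 0.3347

Write H for 'the applicant has used the drug'. Prior odds H:¬H = 0.147/0.853 = 0.17233. For the 'positive' outcome, the likelihood ratio is 0.8/0.274 = 2.9197.
Posterior odds = 0.17233 × 2.9197 = 0.50316, so P(H|E) = 0.50316/(1+0.50316) = 0.3347.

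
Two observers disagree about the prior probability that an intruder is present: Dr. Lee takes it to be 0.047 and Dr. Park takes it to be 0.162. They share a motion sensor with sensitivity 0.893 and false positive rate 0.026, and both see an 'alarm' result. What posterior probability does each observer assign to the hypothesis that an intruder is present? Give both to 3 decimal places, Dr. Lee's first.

P('+'|H) = 0.893, P('+'|¬H) = 0.026.
Dr. Lee: numerator 0.893·0.047 = 0.041971; evidence = 0.041971+0.026·0.953 = 0.066749; posterior = 0.629.
Dr. Park: numerator 0.893·0.162 = 0.14467; evidence = 0.14467+0.026·0.838 = 0.16645; posterior = 0.869.

Dr. Lee: 0.629; Dr. Park: 0.869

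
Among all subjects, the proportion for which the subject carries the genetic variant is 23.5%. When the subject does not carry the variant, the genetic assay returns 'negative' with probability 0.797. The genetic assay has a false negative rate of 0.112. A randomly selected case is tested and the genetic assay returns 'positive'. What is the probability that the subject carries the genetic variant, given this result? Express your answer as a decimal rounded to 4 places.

Write H for 'the subject carries the genetic variant'. Prior odds H:¬H = 0.235/0.765 = 0.30719. For the 'positive' outcome, the likelihood ratio is 0.888/0.203 = 4.3744.
Posterior odds = 0.30719 × 4.3744 = 1.3438, so P(H|E) = 1.3438/(1+1.3438) = 0.5733.

P(H | E) ≈ 0.5733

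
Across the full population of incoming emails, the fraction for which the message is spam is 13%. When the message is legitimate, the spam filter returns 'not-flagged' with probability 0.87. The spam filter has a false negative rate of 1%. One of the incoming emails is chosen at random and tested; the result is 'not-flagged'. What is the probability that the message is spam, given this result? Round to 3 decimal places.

P(H | E) ≈ 0.002

Write H for 'the message is spam'. Prior odds H:¬H = 0.13/0.87 = 0.14943. For the 'not-flagged' outcome, the likelihood ratio is 0.01/0.87 = 0.011494.
Posterior odds = 0.14943 × 0.011494 = 0.0017175, so P(H|E) = 0.0017175/(1+0.0017175) = 0.002.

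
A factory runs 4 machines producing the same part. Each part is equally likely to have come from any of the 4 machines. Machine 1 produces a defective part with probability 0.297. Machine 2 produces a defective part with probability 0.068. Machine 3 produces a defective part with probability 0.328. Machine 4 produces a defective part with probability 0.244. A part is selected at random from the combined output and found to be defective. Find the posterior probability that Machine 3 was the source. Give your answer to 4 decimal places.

P(defective|M1) = 0.297; P(defective|M2) = 0.068; P(defective|M3) = 0.328; P(defective|M4) = 0.244.
Prior × likelihood for each source: 0.25·0.297=0.07425, 0.25·0.068=0.01700, 0.25·0.328=0.08200, 0.25·0.244=0.06100. Summing gives P(defective) = 0.23425.
P(Machine 3 | defective) = 0.08200 / 0.23425 = 0.3501.

Posterior probability ≈ 0.3501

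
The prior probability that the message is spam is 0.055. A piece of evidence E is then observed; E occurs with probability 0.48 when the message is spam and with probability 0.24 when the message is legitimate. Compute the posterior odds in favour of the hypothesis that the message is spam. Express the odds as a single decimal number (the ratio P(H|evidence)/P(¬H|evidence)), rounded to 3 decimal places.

Posterior odds ≈ 0.116

Prior odds = 0.055/(1−0.055) = 0.058201. In log-odds, ln(0.058201) = -2.8439.
Add log likelihood ratio: ln(2.0000) = 0.69315.
Posterior log-odds = -2.1507, so posterior odds = exp(-2.1507) = 0.11640.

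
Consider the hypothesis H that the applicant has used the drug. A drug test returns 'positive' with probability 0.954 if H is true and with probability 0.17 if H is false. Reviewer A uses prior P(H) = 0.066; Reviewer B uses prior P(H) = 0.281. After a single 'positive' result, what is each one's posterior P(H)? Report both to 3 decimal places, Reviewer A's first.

Reviewer A: 0.284; Reviewer B: 0.687

P('+'|H) = 0.954, P('+'|¬H) = 0.17.
Reviewer A: numerator 0.954·0.066 = 0.062964; evidence = 0.062964+0.17·0.934 = 0.22174; posterior = 0.284.
Reviewer B: numerator 0.954·0.281 = 0.26807; evidence = 0.26807+0.17·0.719 = 0.39030; posterior = 0.687.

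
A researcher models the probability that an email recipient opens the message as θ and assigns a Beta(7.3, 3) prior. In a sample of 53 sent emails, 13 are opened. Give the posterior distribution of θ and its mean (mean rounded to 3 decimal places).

Posterior: Beta(20.3, 43); mean ≈ 0.321

The binomial likelihood is conjugate to the Beta prior: with 13 successes and 40 failures, the posterior is Beta(7.3+13, 3+40) = Beta(20.3, 43).
Posterior mean = α/(α+β) = 20.3/63.3 = 0.321.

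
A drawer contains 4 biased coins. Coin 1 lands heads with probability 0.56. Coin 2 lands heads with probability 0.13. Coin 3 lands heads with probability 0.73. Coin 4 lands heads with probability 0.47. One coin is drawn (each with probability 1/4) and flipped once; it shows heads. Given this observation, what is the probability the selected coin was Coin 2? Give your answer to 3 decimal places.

Posterior probability ≈ 0.069

Tabulate prior·likelihood by source: [1] prior 0.25, lik 0.56, product 0.1400; [2] prior 0.25, lik 0.13, product 0.03250; [3] prior 0.25, lik 0.73, product 0.1825; [4] prior 0.25, lik 0.47, product 0.1175.
Normalizing constant = 0.47250; the posterior for Coin 2 is its product over the sum, 0.03250/0.47250 = 0.069.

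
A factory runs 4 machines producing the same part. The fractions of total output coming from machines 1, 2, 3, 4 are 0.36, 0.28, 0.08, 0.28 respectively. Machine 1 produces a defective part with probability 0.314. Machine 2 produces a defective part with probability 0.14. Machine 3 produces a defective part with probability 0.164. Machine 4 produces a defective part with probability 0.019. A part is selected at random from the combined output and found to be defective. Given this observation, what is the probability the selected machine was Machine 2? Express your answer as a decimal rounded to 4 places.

Posterior probability ≈ 0.2297

P(defective|M1) = 0.314; P(defective|M2) = 0.14; P(defective|M3) = 0.164; P(defective|M4) = 0.019.
Prior × likelihood for each source: 0.36·0.314=0.1130, 0.28·0.14=0.03920, 0.08·0.164=0.01312, 0.28·0.019=0.005320. Summing gives P(defective) = 0.17068.
P(Machine 2 | defective) = 0.03920 / 0.17068 = 0.2297.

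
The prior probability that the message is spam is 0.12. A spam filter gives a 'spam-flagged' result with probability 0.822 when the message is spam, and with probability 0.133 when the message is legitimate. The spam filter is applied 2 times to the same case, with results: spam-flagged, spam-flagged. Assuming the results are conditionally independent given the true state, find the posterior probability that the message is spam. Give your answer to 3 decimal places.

Posterior P(H) ≈ 0.839

Let H be the event that the message is spam; start with P(H) = 0.12. P('spam-flagged'|H) = 0.822, P('spam-flagged'|¬H) = 0.133.
Update on result 1 ('spam-flagged'): P(H) ← 0.822·0.1200 / (0.822·0.1200 + 0.133·0.8800) = 0.098640/0.21568 = 0.4573.
Update on result 2 ('spam-flagged'): P(H) ← 0.822·0.4573 / (0.822·0.4573 + 0.133·0.5427) = 0.37594/0.44811 = 0.8389.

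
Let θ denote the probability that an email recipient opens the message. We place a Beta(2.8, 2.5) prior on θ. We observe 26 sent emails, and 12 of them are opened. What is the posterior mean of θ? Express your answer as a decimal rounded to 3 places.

Posterior mean ≈ 0.473

The binomial likelihood is conjugate to the Beta prior: with 12 successes and 14 failures, the posterior is Beta(2.8+12, 2.5+14) = Beta(14.8, 16.5).
Posterior mean = α/(α+β) = 14.8/31.3 = 0.473.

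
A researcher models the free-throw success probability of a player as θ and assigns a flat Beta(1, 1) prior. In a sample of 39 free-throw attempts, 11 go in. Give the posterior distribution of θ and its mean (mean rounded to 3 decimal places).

The binomial likelihood is conjugate to the Beta prior: with 11 successes and 28 failures, the posterior is Beta(1+11, 1+28) = Beta(12, 29).
E[θ | data] = 12/(12+29) = 0.293.

Posterior: Beta(12, 29); mean ≈ 0.293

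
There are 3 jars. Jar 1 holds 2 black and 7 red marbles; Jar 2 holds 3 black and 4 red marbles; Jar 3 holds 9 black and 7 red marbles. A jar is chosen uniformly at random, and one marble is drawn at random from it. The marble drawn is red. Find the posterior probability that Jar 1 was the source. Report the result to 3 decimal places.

P(red|Jar 1) = 0.7778; P(red|Jar 2) = 0.5714; P(red|Jar 3) = 0.4375.
Prior × likelihood for each source: 0.333333·0.7778=0.2593, 0.333333·0.5714=0.1905, 0.333333·0.4375=0.1458. Summing gives P(red) = 0.59557.
P(Jar 1 | red) = 0.2593 / 0.59557 = 0.435.

Posterior probability ≈ 0.435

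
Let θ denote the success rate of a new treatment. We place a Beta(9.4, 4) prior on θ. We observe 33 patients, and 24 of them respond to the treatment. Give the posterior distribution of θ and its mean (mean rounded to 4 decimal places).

Posterior: Beta(33.4, 13); mean ≈ 0.7198

Observing 24 successes and 9 failures updates Beta(9.4, 4) by adding the success and failure counts to the two shape parameters: α = 9.4+24 = 33.4, β = 4+9 = 13.
Posterior mean = α/(α+β) = 33.4/46.4 = 0.7198.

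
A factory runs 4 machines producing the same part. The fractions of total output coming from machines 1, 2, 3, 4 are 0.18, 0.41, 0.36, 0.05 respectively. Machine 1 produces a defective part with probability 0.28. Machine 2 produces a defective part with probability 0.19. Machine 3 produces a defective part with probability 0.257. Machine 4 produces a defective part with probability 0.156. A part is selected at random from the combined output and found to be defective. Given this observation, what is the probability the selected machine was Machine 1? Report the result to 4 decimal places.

Posterior probability ≈ 0.2205

P(defective|M1) = 0.28; P(defective|M2) = 0.19; P(defective|M3) = 0.257; P(defective|M4) = 0.156.
Prior × likelihood for each source: 0.18·0.28=0.05040, 0.41·0.19=0.07790, 0.36·0.257=0.09252, 0.05·0.156=0.007800. Summing gives P(defective) = 0.22862.
P(Machine 1 | defective) = 0.05040 / 0.22862 = 0.2205.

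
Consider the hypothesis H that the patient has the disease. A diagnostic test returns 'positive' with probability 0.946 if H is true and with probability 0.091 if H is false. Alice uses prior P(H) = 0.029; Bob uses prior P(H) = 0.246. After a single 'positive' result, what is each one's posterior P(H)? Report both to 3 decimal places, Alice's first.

Alice: 0.237; Bob: 0.772

The likelihood ratio for a 'positive' result is 0.946/0.091 = 10.396.
Alice: prior odds 0.029/0.971 = 0.029866; posterior odds 0.31048; posterior probability 0.237.
Bob: prior odds 0.246/0.754 = 0.32626; posterior odds 3.3917; posterior probability 0.772.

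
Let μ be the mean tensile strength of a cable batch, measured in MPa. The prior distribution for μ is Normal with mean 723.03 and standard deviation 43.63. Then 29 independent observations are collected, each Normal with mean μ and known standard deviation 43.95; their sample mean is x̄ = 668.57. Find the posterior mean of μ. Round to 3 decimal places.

With known σ, the Normal prior is conjugate. Weight on the data is w = (n/σ²)/(n/σ² + 1/τ₀²) = 0.0150134/(0.0150134+0.00052533) = 0.96619.
Posterior mean = w·x̄ + (1−w)·μ₀ = 0.96619·668.57 + 0.033807·723.03 = 670.411.

Posterior mean ≈ 670.411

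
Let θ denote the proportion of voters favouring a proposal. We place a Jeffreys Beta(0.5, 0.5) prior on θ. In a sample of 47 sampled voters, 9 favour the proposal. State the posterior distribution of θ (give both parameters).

Posterior: Beta(9.5, 38.5)

The binomial likelihood is conjugate to the Beta prior: with 9 successes and 38 failures, the posterior is Beta(0.5+9, 0.5+38) = Beta(9.5, 38.5).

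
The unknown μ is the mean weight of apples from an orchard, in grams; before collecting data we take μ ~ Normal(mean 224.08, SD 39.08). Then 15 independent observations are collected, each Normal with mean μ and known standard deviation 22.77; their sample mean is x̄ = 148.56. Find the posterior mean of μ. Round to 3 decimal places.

Posterior mean ≈ 150.231

With known σ, the Normal prior is conjugate. Weight on the data is w = (n/σ²)/(n/σ² + 1/τ₀²) = 0.0289311/(0.0289311+0.00065477) = 0.97787.
Posterior mean = w·x̄ + (1−w)·μ₀ = 0.97787·148.56 + 0.022131·224.08 = 150.231.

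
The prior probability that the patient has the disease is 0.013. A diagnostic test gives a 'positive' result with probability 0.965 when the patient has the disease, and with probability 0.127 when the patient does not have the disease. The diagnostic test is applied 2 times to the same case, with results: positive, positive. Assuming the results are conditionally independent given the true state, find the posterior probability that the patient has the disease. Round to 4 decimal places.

Let H be the event that the patient has the disease; start with P(H) = 0.013. P('positive'|H) = 0.965, P('positive'|¬H) = 0.127.
Update on result 1 ('positive'): P(H) ← 0.965·0.0130 / (0.965·0.0130 + 0.127·0.9870) = 0.012545/0.13789 = 0.0910.
Update on result 2 ('positive'): P(H) ← 0.965·0.0910 / (0.965·0.0910 + 0.127·0.9090) = 0.087792/0.20324 = 0.4320.

Posterior P(H) ≈ 0.4320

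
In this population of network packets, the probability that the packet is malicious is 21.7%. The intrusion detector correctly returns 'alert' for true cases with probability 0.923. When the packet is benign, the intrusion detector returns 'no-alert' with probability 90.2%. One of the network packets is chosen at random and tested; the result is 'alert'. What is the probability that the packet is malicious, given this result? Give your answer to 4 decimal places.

Write H for 'the packet is malicious'. Prior odds H:¬H = 0.217/0.783 = 0.27714. For the 'alert' outcome, the likelihood ratio is 0.923/0.098 = 9.4184.
Posterior odds = 0.27714 × 9.4184 = 2.6102, so P(H|E) = 2.6102/(1+2.6102) = 0.7230.

P(H | E) ≈ 0.7230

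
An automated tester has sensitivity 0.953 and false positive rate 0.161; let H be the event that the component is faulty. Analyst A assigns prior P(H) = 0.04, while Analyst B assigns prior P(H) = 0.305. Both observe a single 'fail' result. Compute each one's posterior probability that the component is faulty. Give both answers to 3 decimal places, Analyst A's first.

P('+'|H) = 0.953, P('+'|¬H) = 0.161.
Analyst A: numerator 0.953·0.04 = 0.038120; evidence = 0.038120+0.161·0.96 = 0.19268; posterior = 0.198.
Analyst B: numerator 0.953·0.305 = 0.29067; evidence = 0.29067+0.161·0.695 = 0.40256; posterior = 0.722.

Analyst A: 0.198; Analyst B: 0.722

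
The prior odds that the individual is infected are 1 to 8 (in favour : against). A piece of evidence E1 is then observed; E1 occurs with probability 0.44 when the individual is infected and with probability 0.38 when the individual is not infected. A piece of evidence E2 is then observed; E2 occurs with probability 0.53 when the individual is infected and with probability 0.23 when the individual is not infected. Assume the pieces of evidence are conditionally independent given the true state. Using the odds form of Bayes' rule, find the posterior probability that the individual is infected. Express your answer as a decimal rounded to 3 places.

Posterior probability ≈ 0.250

Prior odds = 1/8 = 0.12500.
Likelihood ratio for E1 = 0.44/0.38 = 1.1579.
Likelihood ratio for E2 = 0.53/0.23 = 2.3043.
Posterior odds = prior odds × LR₁ × LR₂ = 0.33352.
Posterior probability = odds/(1+odds) = 0.33352/1.3335 = 0.250.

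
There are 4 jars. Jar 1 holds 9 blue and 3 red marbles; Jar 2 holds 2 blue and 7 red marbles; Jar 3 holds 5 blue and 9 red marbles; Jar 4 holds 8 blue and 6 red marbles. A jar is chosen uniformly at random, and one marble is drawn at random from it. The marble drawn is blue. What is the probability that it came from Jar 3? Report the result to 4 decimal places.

Posterior probability ≈ 0.1879

P(blue|Jar 1) = 0.75; P(blue|Jar 2) = 0.2222; P(blue|Jar 3) = 0.3571; P(blue|Jar 4) = 0.5714.
Prior × likelihood for each source: 0.25·0.75=0.1875, 0.25·0.2222=0.05556, 0.25·0.3571=0.08929, 0.25·0.5714=0.1429. Summing gives P(blue) = 0.47520.
P(Jar 3 | blue) = 0.08929 / 0.47520 = 0.1879.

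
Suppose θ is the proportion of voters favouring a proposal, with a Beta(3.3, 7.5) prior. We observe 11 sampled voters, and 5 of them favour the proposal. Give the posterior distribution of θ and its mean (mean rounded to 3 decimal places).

Posterior: Beta(8.3, 13.5); mean ≈ 0.381

The binomial likelihood is conjugate to the Beta prior: with 5 successes and 6 failures, the posterior is Beta(3.3+5, 7.5+6) = Beta(8.3, 13.5).
E[θ | data] = 8.3/(8.3+13.5) = 0.381.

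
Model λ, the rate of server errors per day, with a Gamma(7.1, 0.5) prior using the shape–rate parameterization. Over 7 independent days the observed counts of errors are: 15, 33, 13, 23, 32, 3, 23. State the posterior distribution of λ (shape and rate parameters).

Total count ∑xᵢ = 142 over n = 7 days.
Gamma is conjugate to the Poisson likelihood: posterior is Gamma(shape = 7.1+142 = 149.1, rate = 0.5+7 = 7.5).

Posterior: Gamma(shape=149.1, rate=7.5)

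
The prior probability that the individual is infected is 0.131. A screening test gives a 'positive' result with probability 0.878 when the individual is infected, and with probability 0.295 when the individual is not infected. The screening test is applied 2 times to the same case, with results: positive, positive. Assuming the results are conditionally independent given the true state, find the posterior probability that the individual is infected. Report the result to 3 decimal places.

With H the event that the individual is infected, the joint likelihood of the observed sequence is P(data|H) = 0.878·0.878 = 0.77088 and P(data|¬H) = 0.295·0.295 = 0.087025.
Bayes: P(H|data) = 0.131·0.77088 / (0.131·0.77088 + 0.869·0.087025) = 0.10099/0.17661 = 0.5718.

Posterior P(H) ≈ 0.572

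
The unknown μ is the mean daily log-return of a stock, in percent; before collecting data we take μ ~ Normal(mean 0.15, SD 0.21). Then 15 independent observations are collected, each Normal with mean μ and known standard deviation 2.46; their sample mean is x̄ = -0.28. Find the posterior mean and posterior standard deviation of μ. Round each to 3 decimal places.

With known σ, the Normal prior is conjugate. Weight on the data is w = (n/σ²)/(n/σ² + 1/τ₀²) = 2.47868/(2.47868+22.6757) = 0.098539.
Posterior mean = w·x̄ + (1−w)·μ₀ = 0.098539·-0.28 + 0.90146·0.15 = 0.108. Posterior variance = 1/(2.47868+22.6757) = 0.0397544, so SD = 0.199.

Posterior mean ≈ 0.108; posterior SD ≈ 0.199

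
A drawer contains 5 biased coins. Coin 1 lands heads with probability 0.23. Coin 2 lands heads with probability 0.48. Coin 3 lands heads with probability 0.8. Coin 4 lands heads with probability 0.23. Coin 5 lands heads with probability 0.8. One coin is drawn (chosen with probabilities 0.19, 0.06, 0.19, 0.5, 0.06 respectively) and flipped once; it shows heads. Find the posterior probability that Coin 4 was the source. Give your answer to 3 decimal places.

Tabulate prior·likelihood by source: [1] prior 0.19, lik 0.23, product 0.04370; [2] prior 0.06, lik 0.48, product 0.02880; [3] prior 0.19, lik 0.8, product 0.1520; [4] prior 0.5, lik 0.23, product 0.1150; [5] prior 0.06, lik 0.8, product 0.04800.
Normalizing constant = 0.38750; the posterior for Coin 4 is its product over the sum, 0.1150/0.38750 = 0.297.

Posterior probability ≈ 0.297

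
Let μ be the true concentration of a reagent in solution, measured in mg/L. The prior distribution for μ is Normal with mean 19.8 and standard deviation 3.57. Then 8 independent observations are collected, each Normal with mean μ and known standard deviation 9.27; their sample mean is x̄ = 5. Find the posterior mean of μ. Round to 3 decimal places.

Posterior mean ≈ 11.769

With known σ, the Normal prior is conjugate. Weight on the data is w = (n/σ²)/(n/σ² + 1/τ₀²) = 0.0930959/(0.0930959+0.0784628) = 0.54265.
Posterior mean = w·x̄ + (1−w)·μ₀ = 0.54265·5 + 0.45735·19.8 = 11.769.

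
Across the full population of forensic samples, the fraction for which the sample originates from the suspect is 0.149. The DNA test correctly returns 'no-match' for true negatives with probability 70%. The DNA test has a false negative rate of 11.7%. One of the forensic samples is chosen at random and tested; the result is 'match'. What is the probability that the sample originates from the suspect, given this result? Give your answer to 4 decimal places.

P(H | E) ≈ 0.3401

Let H be the event that the sample originates from the suspect. P(H) = 0.149, so P(¬H) = 0.851. With E the 'match' result, P(E|H) = 0.883 and P(E|¬H) = 0.3.
P(E) = 0.883·0.149 + 0.3·0.851 = 0.13157 + 0.25530 = 0.38687.
By Bayes' theorem, P(H|E) = 0.13157 / 0.38687 = 0.3401.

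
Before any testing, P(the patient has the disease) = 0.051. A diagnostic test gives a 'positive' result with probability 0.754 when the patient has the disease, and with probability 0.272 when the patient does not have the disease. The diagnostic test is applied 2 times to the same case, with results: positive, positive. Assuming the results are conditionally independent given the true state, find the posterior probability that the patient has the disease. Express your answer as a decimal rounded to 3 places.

Posterior P(H) ≈ 0.292

With H the event that the patient has the disease, the joint likelihood of the observed sequence is P(data|H) = 0.754·0.754 = 0.56852 and P(data|¬H) = 0.272·0.272 = 0.073984.
Bayes: P(H|data) = 0.051·0.56852 / (0.051·0.56852 + 0.949·0.073984) = 0.028994/0.099205 = 0.2923.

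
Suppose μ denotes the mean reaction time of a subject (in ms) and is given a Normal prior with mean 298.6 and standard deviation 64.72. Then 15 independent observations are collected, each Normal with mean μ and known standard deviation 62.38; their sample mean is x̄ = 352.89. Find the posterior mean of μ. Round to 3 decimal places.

Posterior mean ≈ 349.724

With known σ, the Normal prior is conjugate. Weight on the data is w = (n/σ²)/(n/σ² + 1/τ₀²) = 0.00385479/(0.00385479+0.00023874) = 0.94168.
Posterior mean = w·x̄ + (1−w)·μ₀ = 0.94168·352.89 + 0.058321·298.6 = 349.724.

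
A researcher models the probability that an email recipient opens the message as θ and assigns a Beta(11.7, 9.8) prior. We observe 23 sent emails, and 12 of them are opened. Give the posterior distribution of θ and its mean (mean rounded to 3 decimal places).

Posterior: Beta(23.7, 20.8); mean ≈ 0.533

The binomial likelihood is conjugate to the Beta prior: with 12 successes and 11 failures, the posterior is Beta(11.7+12, 9.8+11) = Beta(23.7, 20.8).
Posterior mean = α/(α+β) = 23.7/44.5 = 0.533.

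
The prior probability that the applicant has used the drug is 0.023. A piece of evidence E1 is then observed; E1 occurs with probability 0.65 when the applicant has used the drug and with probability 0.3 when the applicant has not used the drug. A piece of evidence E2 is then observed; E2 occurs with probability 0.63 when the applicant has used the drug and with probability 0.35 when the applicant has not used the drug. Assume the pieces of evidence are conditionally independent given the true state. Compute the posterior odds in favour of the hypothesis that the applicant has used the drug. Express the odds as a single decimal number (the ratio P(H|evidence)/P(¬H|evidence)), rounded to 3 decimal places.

Prior odds = 0.023/(1−0.023) = 0.023541.
Likelihood ratio for E1 = 0.65/0.3 = 2.1667.
Likelihood ratio for E2 = 0.63/0.35 = 1.8000.
Posterior odds = prior odds × LR₁ × LR₂ = 0.091812.

Posterior odds ≈ 0.092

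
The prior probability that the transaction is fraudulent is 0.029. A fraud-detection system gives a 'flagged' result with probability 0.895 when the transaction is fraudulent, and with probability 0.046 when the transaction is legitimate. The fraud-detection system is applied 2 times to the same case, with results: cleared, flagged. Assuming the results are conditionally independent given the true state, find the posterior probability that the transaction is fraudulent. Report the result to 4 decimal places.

Let H be the event that the transaction is fraudulent; start with P(H) = 0.029. P('flagged'|H) = 0.895, P('flagged'|¬H) = 0.046.
Update on result 1 ('cleared'): P(H) ← 0.105·0.0290 / (0.105·0.0290 + 0.954·0.9710) = 0.0030450/0.92938 = 0.0033.
Update on result 2 ('flagged'): P(H) ← 0.895·0.0033 / (0.895·0.0033 + 0.046·0.9967) = 0.0029324/0.048782 = 0.0601.

Posterior P(H) ≈ 0.0601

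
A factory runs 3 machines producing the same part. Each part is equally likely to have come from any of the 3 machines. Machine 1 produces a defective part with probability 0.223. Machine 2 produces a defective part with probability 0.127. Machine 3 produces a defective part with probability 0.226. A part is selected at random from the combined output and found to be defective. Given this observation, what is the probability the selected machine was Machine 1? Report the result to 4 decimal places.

Posterior probability ≈ 0.3872

P(defective|M1) = 0.223; P(defective|M2) = 0.127; P(defective|M3) = 0.226.
Prior × likelihood for each source: 0.333333·0.223=0.07433, 0.333333·0.127=0.04233, 0.333333·0.226=0.07533. Summing gives P(defective) = 0.19200.
P(Machine 1 | defective) = 0.07433 / 0.19200 = 0.3872.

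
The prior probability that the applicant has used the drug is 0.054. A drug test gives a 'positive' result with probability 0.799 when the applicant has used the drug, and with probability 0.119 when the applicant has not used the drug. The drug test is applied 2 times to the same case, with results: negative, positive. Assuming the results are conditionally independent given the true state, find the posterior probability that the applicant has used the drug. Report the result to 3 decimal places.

With H the event that the applicant has used the drug, the joint likelihood of the observed sequence is P(data|H) = 0.201·0.799 = 0.16060 and P(data|¬H) = 0.881·0.119 = 0.10484.
Bayes: P(H|data) = 0.054·0.16060 / (0.054·0.16060 + 0.946·0.10484) = 0.0086723/0.10785 = 0.0804.

Posterior P(H) ≈ 0.080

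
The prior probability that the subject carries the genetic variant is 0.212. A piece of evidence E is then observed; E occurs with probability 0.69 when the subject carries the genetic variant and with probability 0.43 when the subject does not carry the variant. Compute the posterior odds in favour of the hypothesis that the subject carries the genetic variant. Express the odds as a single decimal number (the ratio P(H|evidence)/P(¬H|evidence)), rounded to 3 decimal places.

Posterior odds ≈ 0.432

Prior odds = 0.212/(1−0.212) = 0.26904. In log-odds, ln(0.26904) = -1.3129.
Add log likelihood ratio: ln(1.6047) = 0.47291.
Posterior log-odds = -0.84001, so posterior odds = exp(-0.84001) = 0.43171.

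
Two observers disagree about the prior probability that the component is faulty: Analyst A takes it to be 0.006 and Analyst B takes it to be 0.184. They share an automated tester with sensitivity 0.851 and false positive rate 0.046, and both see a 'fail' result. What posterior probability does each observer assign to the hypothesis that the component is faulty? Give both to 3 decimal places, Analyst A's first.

Analyst A: 0.100; Analyst B: 0.807

P('+'|H) = 0.851, P('+'|¬H) = 0.046.
Analyst A: numerator 0.851·0.006 = 0.0051060; evidence = 0.0051060+0.046·0.994 = 0.050830; posterior = 0.100.
Analyst B: numerator 0.851·0.184 = 0.15658; evidence = 0.15658+0.046·0.816 = 0.19412; posterior = 0.807.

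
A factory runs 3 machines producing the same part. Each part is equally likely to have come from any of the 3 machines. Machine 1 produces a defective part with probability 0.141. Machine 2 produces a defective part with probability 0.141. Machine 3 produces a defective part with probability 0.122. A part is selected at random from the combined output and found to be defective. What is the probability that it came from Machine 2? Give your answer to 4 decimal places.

P(defective|M1) = 0.141; P(defective|M2) = 0.141; P(defective|M3) = 0.122.
Prior × likelihood for each source: 0.333333·0.141=0.04700, 0.333333·0.141=0.04700, 0.333333·0.122=0.04067. Summing gives P(defective) = 0.13467.
P(Machine 2 | defective) = 0.04700 / 0.13467 = 0.3490.

Posterior probability ≈ 0.3490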